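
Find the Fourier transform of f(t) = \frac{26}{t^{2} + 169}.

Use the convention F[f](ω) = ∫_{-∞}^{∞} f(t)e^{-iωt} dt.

F(ω) = 2 \pi e^{- 13 \left|{\omega}\right|}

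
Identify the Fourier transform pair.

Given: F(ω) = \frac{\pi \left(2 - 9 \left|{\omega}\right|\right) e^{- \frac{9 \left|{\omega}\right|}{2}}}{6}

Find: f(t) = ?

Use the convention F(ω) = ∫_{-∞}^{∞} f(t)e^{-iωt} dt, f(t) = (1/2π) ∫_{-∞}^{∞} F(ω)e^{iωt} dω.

f(t) = \frac{3 t^{2}}{\left(t^{2} + \frac{81}{4}\right)^{2}}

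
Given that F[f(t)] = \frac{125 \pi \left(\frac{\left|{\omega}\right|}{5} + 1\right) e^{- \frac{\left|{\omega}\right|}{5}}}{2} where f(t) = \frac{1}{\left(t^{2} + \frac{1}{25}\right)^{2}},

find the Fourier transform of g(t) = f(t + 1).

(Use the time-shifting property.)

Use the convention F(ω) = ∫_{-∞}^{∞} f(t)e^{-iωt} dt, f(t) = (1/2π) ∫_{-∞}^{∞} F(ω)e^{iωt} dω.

F[g](ω) = \frac{25 \pi \left(\left|{\omega}\right| + 5\right) e^{i \omega - \frac{\left|{\omega}\right|}{5}}}{2}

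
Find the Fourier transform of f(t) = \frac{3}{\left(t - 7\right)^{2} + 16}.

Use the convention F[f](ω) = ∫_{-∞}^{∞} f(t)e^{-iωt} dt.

F(ω) = \frac{3 \pi e^{- 7 i \omega - 4 \left|{\omega}\right|}}{4}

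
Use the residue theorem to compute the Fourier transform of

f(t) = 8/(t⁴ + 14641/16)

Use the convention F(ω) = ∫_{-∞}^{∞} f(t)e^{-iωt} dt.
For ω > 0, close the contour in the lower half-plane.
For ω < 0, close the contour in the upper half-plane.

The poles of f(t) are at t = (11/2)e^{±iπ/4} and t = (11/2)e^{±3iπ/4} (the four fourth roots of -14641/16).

Let g(z) = f(z)e^{-iωz}; for large |z| the factor e^{-iωz} decays in the lower half-plane when ω > 0 and in the upper half-plane when ω < 0.

Case ω > 0 (lower half-plane, clockwise contour ⇒ F(ω) = -2πi·ΣRes):
  Res_{z = - \frac{11 \sqrt{2}}{4} - \frac{11 \sqrt{2} i}{4}} g(z) = \frac{8 \sqrt{2} \left(1 + i\right) e^{\frac{11 \sqrt{2} \omega \left(-1 + i\right)}{4}}}{1331}
  Res_{z = \frac{11 \sqrt{2}}{4} - \frac{11 \sqrt{2} i}{4}} g(z) = \frac{8 \sqrt{2} \left(-1 + i\right) e^{- \frac{11 \sqrt{2} \omega \left(1 + i\right)}{4}}}{1331}
  F(ω) = -2πi·ΣRes = \frac{16 \sqrt{2} \pi \left(\left(1 - i\right) e^{\frac{11 \sqrt{2} i \omega}{2}} + 1 + i\right) e^{- \frac{11 \sqrt{2} \omega \left(1 + i\right)}{4}}}{1331} = \frac{64 \pi e^{- \frac{11 \sqrt{2} \omega}{4}} \sin{\left(\frac{11 \sqrt{2} \omega}{4} + \frac{\pi}{4} \right)}}{1331}

Case ω < 0 (upper half-plane, counterclockwise contour ⇒ F(ω) = +2πi·ΣRes):
  Res_{z = \frac{11 \sqrt{2}}{4} + \frac{11 \sqrt{2} i}{4}} g(z) = - \frac{8 \sqrt{2} \left(1 + i\right) e^{\frac{11 \sqrt{2} \omega \left(1 - i\right)}{4}}}{1331}
  Res_{z = - \frac{11 \sqrt{2}}{4} + \frac{11 \sqrt{2} i}{4}} g(z) = \frac{8 \sqrt{2} \left(1 - i\right) e^{\frac{11 \sqrt{2} \omega \left(1 + i\right)}{4}}}{1331}
  F(ω) = 2πi·ΣRes = - \frac{16 \sqrt{2} i \pi \left(\left(1 + i\right) e^{\frac{11 \sqrt{2} \omega \left(1 - i\right)}{4}} - \left(1 - i\right) e^{\frac{11 \sqrt{2} \omega \left(1 + i\right)}{4}}\right)}{1331} = \frac{64 \pi e^{\frac{11 \sqrt{2} \omega}{4}} \cos{\left(\frac{11 \sqrt{2} \omega}{4} + \frac{\pi}{4} \right)}}{1331}

Both cases combine into a single formula in |ω|:

F(ω) = \frac{64 \pi e^{- \frac{11 \sqrt{2} \left|{\omega}\right|}{4}} \sin{\left(\frac{11 \sqrt{2} \left|{\omega}\right|}{4} + \frac{\pi}{4} \right)}}{1331}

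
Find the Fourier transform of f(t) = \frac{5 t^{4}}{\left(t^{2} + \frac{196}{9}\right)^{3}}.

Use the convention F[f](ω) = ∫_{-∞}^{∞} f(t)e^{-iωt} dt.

F(ω) = \frac{5 \pi \left(196 \omega^{2} - 210 \left|{\omega}\right| + 27\right) e^{- \frac{14 \left|{\omega}\right|}{3}}}{336}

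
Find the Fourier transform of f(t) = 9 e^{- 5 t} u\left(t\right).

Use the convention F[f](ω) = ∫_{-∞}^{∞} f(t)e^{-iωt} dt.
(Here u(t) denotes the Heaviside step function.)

F(ω) = \frac{9}{i \omega + 5}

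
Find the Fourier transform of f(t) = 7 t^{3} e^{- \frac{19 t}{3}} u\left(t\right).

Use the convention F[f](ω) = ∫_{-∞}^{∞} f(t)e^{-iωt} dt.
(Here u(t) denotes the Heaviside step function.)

F(ω) = \frac{3402}{\left(3 i \omega + 19\right)^{4}}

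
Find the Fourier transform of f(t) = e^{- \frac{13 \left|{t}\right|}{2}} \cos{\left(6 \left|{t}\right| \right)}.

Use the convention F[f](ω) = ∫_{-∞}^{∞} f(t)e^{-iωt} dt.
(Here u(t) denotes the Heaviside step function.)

F(ω) = \frac{52 \left(4 \omega^{2} + 313\right)}{16 \omega^{4} + 200 \omega^{2} + 97969}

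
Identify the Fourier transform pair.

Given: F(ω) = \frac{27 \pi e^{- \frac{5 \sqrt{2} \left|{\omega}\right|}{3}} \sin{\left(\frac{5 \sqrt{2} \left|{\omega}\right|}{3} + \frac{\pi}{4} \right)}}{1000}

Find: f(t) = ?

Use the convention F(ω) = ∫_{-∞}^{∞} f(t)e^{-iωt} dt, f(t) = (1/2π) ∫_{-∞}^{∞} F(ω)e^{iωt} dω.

f(t) = \frac{1}{t^{4} + \frac{10000}{81}}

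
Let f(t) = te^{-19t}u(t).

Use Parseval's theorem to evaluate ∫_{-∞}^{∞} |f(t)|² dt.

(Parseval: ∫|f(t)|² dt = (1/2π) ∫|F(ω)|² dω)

∫|f(t)|² dt = \frac{1}{27436}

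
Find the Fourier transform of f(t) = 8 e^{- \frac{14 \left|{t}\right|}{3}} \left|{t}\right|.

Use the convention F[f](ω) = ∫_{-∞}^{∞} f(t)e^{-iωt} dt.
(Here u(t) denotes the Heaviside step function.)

F(ω) = \frac{144 \left(196 - 9 \omega^{2}\right)}{\left(9 \omega^{2} + 196\right)^{2}}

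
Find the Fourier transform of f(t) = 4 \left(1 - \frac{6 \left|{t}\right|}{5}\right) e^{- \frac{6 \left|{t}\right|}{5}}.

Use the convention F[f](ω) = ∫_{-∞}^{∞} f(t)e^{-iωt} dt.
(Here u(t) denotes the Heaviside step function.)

F(ω) = \frac{12000 \omega^{2}}{\left(25 \omega^{2} + 36\right)^{2}}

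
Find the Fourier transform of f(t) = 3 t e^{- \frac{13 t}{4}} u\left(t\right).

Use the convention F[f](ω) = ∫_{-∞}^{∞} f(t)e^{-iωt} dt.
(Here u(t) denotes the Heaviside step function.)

F(ω) = \frac{48}{\left(4 i \omega + 13\right)^{2}}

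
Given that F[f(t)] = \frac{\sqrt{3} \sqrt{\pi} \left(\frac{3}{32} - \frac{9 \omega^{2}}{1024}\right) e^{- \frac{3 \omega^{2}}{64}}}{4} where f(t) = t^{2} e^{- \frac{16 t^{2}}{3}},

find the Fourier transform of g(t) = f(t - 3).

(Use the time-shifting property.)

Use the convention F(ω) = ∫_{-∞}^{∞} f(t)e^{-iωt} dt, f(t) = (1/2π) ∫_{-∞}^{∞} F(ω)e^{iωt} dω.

F[g](ω) = \frac{3 \sqrt{3} \sqrt{\pi} \left(32 - 3 \omega^{2}\right) e^{- 3 \omega \left(\frac{\omega}{64} + i\right)}}{4096}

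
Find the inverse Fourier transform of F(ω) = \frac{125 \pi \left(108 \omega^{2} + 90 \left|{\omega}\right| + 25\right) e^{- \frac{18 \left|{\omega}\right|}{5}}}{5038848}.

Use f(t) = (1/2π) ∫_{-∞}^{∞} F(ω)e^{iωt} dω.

f(t) = \frac{1}{\left(t^{2} + \frac{324}{25}\right)^{3}}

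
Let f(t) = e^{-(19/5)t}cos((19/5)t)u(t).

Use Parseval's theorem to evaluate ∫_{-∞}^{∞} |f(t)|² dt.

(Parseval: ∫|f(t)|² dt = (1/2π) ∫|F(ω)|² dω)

∫|f(t)|² dt = \frac{15}{152}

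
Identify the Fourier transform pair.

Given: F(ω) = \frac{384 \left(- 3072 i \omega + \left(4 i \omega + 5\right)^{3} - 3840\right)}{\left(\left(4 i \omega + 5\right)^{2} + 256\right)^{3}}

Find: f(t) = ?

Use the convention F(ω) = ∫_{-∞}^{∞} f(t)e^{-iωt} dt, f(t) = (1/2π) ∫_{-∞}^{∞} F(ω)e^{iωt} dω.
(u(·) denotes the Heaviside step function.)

f(t) = 3 t^{2} e^{- \frac{5 t}{4}} \cos{\left(4 t \right)} u\left(t\right)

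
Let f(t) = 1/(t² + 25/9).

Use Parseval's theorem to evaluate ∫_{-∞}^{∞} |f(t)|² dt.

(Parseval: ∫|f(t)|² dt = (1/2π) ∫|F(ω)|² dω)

∫|f(t)|² dt = \frac{27 \pi}{250}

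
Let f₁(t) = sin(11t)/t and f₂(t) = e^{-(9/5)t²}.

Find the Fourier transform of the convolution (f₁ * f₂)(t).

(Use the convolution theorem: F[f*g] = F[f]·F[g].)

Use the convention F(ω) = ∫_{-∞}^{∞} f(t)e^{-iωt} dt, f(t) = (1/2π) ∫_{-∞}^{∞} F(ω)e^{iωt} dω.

F[f₁*f₂](ω) = \begin{cases} \frac{\sqrt{5} \pi^{\frac{3}{2}} e^{- \frac{5 \omega^{2}}{36}}}{3} & \text{for}\: \omega > -11 \wedge \omega < 11 \\0 & \text{otherwise} \end{cases}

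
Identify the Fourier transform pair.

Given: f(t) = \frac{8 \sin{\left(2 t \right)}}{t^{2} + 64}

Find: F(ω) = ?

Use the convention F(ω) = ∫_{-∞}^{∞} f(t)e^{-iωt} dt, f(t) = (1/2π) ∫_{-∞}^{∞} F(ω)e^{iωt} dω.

F(ω) = \frac{i \pi e^{- 8 \left|{\omega + 2}\right|}}{2} - \frac{i \pi e^{- 8 \left|{\omega - 2}\right|}}{2}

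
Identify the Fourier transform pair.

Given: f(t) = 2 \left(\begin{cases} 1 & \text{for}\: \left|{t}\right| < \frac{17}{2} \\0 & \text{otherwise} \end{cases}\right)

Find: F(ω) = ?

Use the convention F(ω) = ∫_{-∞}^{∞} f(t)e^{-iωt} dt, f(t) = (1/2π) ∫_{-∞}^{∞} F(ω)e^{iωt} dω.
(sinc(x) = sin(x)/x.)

F(ω) = 34 \operatorname{sinc}{\left(\frac{17 \omega}{2} \right)}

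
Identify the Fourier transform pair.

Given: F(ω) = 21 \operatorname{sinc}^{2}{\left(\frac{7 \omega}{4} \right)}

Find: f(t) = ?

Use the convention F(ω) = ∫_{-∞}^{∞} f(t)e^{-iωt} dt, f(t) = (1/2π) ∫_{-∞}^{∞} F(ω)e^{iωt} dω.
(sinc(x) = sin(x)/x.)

f(t) = 6 \left(\begin{cases} 1 - \frac{2 \left|{t}\right|}{7} & \text{for}\: \left|{t}\right| < \frac{7}{2} \\0 & \text{otherwise} \end{cases}\right)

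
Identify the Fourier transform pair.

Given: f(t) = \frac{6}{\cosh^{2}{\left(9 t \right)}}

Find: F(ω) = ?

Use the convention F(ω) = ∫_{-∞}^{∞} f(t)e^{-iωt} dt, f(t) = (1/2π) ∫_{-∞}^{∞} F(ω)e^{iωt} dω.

F(ω) = \frac{2 \pi \omega}{27 \sinh{\left(\frac{\pi \omega}{18} \right)}}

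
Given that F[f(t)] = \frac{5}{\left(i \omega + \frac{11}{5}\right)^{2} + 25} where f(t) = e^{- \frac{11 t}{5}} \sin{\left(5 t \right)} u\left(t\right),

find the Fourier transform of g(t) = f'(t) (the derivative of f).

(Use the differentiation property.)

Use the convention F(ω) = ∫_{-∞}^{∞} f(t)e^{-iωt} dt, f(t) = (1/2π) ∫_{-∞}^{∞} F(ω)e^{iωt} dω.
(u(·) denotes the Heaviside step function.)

F[g](ω) = \frac{125 i \omega}{\left(5 i \omega + 11\right)^{2} + 625}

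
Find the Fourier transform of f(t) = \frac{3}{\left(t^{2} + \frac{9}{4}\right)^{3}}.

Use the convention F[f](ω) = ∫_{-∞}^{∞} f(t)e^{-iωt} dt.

F(ω) = \frac{\pi \left(3 \omega^{2} + 6 \left|{\omega}\right| + 4\right) e^{- \frac{3 \left|{\omega}\right|}{2}}}{27}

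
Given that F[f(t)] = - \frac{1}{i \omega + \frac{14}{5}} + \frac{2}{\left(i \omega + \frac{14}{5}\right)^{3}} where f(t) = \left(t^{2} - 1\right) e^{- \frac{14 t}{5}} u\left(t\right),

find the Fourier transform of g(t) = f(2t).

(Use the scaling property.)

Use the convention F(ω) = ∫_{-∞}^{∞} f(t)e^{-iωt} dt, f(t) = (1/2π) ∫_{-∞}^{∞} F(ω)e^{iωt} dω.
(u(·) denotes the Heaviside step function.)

F[g](ω) = \frac{5 \left(1000 i \omega - \left(5 i \omega + 28\right)^{3} + 5600\right)}{\left(5 i \omega + 28\right)^{4}}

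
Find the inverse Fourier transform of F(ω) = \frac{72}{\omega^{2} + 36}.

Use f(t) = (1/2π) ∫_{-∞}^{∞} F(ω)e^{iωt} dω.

f(t) = 6 e^{- 6 \left|{t}\right|}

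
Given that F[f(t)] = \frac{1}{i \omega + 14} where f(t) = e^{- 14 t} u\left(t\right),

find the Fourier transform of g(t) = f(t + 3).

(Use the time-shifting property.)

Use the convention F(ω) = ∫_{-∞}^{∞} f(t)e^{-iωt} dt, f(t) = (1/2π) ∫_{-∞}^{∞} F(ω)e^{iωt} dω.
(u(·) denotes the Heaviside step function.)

F[g](ω) = \frac{e^{3 i \omega}}{i \omega + 14}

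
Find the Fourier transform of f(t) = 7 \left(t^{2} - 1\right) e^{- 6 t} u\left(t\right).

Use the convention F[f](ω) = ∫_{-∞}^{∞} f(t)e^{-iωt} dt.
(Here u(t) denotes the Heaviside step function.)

F(ω) = \frac{7 \left(2 i \omega - \left(i \omega + 6\right)^{3} + 12\right)}{\left(i \omega + 6\right)^{4}}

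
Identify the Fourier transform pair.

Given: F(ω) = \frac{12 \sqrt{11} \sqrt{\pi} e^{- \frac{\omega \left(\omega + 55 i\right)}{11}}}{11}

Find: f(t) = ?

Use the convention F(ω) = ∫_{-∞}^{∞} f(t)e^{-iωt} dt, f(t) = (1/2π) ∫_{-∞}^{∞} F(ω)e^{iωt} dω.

f(t) = 6 e^{- \frac{11 \left(t - 5\right)^{2}}{4}}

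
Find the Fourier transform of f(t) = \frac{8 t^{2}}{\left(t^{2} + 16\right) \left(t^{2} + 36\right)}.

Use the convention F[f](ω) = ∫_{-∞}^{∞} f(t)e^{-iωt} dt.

F(ω) = \frac{4 \pi \left(3 - 2 e^{2 \left|{\omega}\right|}\right) e^{- 6 \left|{\omega}\right|}}{5}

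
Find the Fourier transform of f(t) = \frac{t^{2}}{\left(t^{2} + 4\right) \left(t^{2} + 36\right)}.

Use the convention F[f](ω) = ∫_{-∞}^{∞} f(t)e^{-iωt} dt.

F(ω) = \frac{\pi \left(3 - e^{4 \left|{\omega}\right|}\right) e^{- 6 \left|{\omega}\right|}}{16}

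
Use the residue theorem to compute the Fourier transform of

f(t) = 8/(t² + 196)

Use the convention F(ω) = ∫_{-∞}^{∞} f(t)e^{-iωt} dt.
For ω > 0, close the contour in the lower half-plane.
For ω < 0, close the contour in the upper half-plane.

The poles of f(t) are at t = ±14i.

Let g(z) = f(z)e^{-iωz}; for large |z| the factor e^{-iωz} decays in the lower half-plane when ω > 0 and in the upper half-plane when ω < 0.

Case ω > 0 (lower half-plane, clockwise contour ⇒ F(ω) = -2πi·ΣRes):
  Res_{z = - 14 i} g(z) = \frac{2 i e^{- 14 \omega}}{7}
  F(ω) = -2πi·ΣRes = \frac{4 \pi e^{- 14 \omega}}{7}

Case ω < 0 (upper half-plane, counterclockwise contour ⇒ F(ω) = +2πi·ΣRes):
  Res_{z = 14 i} g(z) = - \frac{2 i e^{14 \omega}}{7}
  F(ω) = 2πi·ΣRes = \frac{4 \pi e^{14 \omega}}{7}

Both cases combine into a single formula in |ω|:

F(ω) = \frac{4 \pi e^{- 14 \left|{\omega}\right|}}{7}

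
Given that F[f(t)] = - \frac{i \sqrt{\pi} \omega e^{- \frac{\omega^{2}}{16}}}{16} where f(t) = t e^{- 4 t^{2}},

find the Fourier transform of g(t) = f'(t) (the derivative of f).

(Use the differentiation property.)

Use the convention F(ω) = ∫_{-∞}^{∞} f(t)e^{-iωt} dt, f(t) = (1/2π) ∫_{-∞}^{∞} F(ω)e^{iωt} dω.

F[g](ω) = \frac{\sqrt{\pi} \omega^{2} e^{- \frac{\omega^{2}}{16}}}{16}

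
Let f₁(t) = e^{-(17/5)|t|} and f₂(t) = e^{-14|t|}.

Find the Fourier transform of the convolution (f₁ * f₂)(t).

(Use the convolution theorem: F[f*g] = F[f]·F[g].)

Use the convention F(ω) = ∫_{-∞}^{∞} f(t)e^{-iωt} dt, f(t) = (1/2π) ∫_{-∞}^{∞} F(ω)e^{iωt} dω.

F[f₁*f₂](ω) = \frac{4760}{\left(\omega^{2} + 196\right) \left(25 \omega^{2} + 289\right)}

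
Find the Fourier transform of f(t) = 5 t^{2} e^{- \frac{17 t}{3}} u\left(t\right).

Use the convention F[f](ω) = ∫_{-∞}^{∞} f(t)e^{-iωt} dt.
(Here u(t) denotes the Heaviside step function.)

F(ω) = \frac{270}{\left(3 i \omega + 17\right)^{3}}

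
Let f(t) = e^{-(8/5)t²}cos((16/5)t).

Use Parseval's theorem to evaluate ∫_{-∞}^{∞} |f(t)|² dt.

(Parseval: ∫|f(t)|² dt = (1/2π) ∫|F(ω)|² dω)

∫|f(t)|² dt = \frac{\sqrt{5} \sqrt{\pi} \left(1 + e^{\frac{16}{5}}\right)}{8 e^{\frac{16}{5}}}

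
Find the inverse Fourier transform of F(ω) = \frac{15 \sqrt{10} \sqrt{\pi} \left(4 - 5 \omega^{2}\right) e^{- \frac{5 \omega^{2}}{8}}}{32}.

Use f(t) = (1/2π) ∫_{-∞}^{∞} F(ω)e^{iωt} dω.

f(t) = 3 t^{2} e^{- \frac{2 t^{2}}{5}}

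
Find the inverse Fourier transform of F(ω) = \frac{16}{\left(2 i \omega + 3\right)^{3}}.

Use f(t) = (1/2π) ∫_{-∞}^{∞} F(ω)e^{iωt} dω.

f(t) = t^{2} e^{- \frac{3 t}{2}} u\left(t\right)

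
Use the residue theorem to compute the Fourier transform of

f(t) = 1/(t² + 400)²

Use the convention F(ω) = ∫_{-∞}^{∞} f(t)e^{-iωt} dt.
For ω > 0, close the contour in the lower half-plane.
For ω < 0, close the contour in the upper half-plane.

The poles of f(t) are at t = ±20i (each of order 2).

Let g(z) = f(z)e^{-iωz}; for large |z| the factor e^{-iωz} decays in the lower half-plane when ω > 0 and in the upper half-plane when ω < 0.

Case ω > 0 (lower half-plane, clockwise contour ⇒ F(ω) = -2πi·ΣRes):
  Res_{z = - 20 i} g(z) = \frac{i \left(20 \omega + 1\right) e^{- 20 \omega}}{32000} (pole of order 2)
  F(ω) = -2πi·ΣRes = \frac{\pi \left(20 \omega + 1\right) e^{- 20 \omega}}{16000}

Case ω < 0 (upper half-plane, counterclockwise contour ⇒ F(ω) = +2πi·ΣRes):
  Res_{z = 20 i} g(z) = \frac{i \left(20 \omega - 1\right) e^{20 \omega}}{32000} (pole of order 2)
  F(ω) = 2πi·ΣRes = \frac{\pi \left(1 - 20 \omega\right) e^{20 \omega}}{16000}

Both cases combine into a single formula in |ω|:

F(ω) = \frac{\pi \left(20 \left|{\omega}\right| + 1\right) e^{- 20 \left|{\omega}\right|}}{16000}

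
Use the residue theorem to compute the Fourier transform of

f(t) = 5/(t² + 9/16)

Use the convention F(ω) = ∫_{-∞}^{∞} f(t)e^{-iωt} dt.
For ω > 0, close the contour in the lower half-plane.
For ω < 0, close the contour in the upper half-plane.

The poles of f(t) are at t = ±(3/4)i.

Let g(z) = f(z)e^{-iωz}; for large |z| the factor e^{-iωz} decays in the lower half-plane when ω > 0 and in the upper half-plane when ω < 0.

Case ω > 0 (lower half-plane, clockwise contour ⇒ F(ω) = -2πi·ΣRes):
  Res_{z = - \frac{3 i}{4}} g(z) = \frac{10 i e^{- \frac{3 \omega}{4}}}{3}
  F(ω) = -2πi·ΣRes = \frac{20 \pi e^{- \frac{3 \omega}{4}}}{3}

Case ω < 0 (upper half-plane, counterclockwise contour ⇒ F(ω) = +2πi·ΣRes):
  Res_{z = \frac{3 i}{4}} g(z) = - \frac{10 i e^{\frac{3 \omega}{4}}}{3}
  F(ω) = 2πi·ΣRes = \frac{20 \pi e^{\frac{3 \omega}{4}}}{3}

Both cases combine into a single formula in |ω|:

F(ω) = \frac{20 \pi e^{- \frac{3 \left|{\omega}\right|}{4}}}{3}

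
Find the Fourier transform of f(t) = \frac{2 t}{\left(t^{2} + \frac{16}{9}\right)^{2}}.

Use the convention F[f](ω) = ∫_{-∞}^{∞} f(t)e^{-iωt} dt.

F(ω) = - \frac{3 i \pi \omega e^{- \frac{4 \left|{\omega}\right|}{3}}}{4}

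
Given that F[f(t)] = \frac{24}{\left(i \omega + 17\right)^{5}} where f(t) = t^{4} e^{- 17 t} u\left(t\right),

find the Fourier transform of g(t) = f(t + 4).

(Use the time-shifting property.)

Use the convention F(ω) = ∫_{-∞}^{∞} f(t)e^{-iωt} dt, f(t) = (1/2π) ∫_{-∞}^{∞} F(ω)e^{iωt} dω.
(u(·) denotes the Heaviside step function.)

F[g](ω) = \frac{24 e^{4 i \omega}}{\left(i \omega + 17\right)^{5}}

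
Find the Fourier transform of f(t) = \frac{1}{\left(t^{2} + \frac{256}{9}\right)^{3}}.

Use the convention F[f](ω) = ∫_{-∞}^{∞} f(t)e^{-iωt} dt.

F(ω) = \frac{27 \pi \left(256 \omega^{2} + 144 \left|{\omega}\right| + 27\right) e^{- \frac{16 \left|{\omega}\right|}{3}}}{8388608}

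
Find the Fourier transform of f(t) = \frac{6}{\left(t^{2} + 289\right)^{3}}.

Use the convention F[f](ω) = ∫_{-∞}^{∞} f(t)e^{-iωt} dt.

F(ω) = \frac{3 \pi \left(289 \omega^{2} + 51 \left|{\omega}\right| + 3\right) e^{- 17 \left|{\omega}\right|}}{5679428}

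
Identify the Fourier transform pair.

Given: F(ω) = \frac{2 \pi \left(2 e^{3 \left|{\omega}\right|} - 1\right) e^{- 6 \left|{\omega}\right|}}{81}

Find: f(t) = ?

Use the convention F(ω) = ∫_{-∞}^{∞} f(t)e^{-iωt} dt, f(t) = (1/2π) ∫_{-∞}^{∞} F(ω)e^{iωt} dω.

f(t) = \frac{4}{\left(t^{2} + 9\right) \left(t^{2} + 36\right)}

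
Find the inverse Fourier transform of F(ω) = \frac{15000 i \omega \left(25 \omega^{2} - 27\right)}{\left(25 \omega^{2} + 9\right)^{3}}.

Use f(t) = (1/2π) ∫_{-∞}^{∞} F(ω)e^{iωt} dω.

f(t) = 6 t e^{- \frac{3 \left|{t}\right|}{5}} \left|{t}\right|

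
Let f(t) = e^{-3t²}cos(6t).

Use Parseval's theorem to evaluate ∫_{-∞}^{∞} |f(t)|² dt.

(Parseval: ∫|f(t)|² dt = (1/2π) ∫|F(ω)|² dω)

∫|f(t)|² dt = \frac{\sqrt{6} \sqrt{\pi} \left(1 + e^{6}\right)}{12 e^{6}}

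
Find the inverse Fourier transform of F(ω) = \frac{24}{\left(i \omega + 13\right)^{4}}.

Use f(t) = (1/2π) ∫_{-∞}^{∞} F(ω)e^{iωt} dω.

f(t) = 4 t^{3} e^{- 13 t} u\left(t\right)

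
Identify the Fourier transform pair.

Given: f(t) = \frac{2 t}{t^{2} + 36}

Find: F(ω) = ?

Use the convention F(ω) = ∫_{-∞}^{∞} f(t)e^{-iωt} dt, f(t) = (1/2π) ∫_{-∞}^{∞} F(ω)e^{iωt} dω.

F(ω) = - 2 i \pi e^{- 6 \left|{\omega}\right|} \operatorname{sign}{\left(\omega \right)}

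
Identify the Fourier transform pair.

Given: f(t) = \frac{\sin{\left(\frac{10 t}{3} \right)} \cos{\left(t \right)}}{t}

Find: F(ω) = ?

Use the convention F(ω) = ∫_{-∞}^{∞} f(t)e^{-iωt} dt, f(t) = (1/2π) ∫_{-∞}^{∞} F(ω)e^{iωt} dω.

F(ω) = \begin{cases} \pi & \text{for}\: \omega > - \frac{7}{3} \wedge \omega < \frac{7}{3} \\\frac{\pi}{2} & \text{for}\: \omega > - \frac{13}{3} \wedge \omega < \frac{13}{3} \\0 & \text{otherwise} \end{cases}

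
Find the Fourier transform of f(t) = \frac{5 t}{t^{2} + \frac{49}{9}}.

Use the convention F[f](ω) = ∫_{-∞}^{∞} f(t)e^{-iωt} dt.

F(ω) = - 5 i \pi e^{- \frac{7 \left|{\omega}\right|}{3}} \operatorname{sign}{\left(\omega \right)}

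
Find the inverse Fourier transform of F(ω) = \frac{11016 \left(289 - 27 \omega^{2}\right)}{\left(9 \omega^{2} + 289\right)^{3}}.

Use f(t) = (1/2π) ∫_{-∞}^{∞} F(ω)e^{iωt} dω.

f(t) = 6 t^{2} e^{- \frac{17 \left|{t}\right|}{3}}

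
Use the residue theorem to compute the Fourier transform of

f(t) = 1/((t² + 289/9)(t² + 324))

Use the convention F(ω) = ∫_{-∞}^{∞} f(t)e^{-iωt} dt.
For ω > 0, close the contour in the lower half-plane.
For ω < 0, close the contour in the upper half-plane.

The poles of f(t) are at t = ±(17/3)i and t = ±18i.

Let g(z) = f(z)e^{-iωz}; for large |z| the factor e^{-iωz} decays in the lower half-plane when ω > 0 and in the upper half-plane when ω < 0.

Case ω > 0 (lower half-plane, clockwise contour ⇒ F(ω) = -2πi·ΣRes):
  Res_{z = - \frac{17 i}{3}} g(z) = \frac{27 i e^{- \frac{17 \omega}{3}}}{89318}
  Res_{z = - 18 i} g(z) = - \frac{i e^{- 18 \omega}}{10508}
  F(ω) = -2πi·ΣRes = - \frac{\pi e^{- 18 \omega}}{5254} + \frac{27 \pi e^{- \frac{17 \omega}{3}}}{44659}

Case ω < 0 (upper half-plane, counterclockwise contour ⇒ F(ω) = +2πi·ΣRes):
  Res_{z = \frac{17 i}{3}} g(z) = - \frac{27 i e^{\frac{17 \omega}{3}}}{89318}
  Res_{z = 18 i} g(z) = \frac{i e^{18 \omega}}{10508}
  F(ω) = 2πi·ΣRes = \frac{\pi \left(54 e^{\frac{17 \omega}{3}} - 17 e^{18 \omega}\right)}{89318}

Both cases combine into a single formula in |ω|:

F(ω) = - \frac{\pi e^{- 18 \left|{\omega}\right|}}{5254} + \frac{27 \pi e^{- \frac{17 \left|{\omega}\right|}{3}}}{44659}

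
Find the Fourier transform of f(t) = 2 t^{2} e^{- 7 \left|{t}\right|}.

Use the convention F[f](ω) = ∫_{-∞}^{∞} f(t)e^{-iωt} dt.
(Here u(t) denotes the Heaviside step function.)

F(ω) = \frac{56 \left(49 - 3 \omega^{2}\right)}{\left(\omega^{2} + 49\right)^{3}}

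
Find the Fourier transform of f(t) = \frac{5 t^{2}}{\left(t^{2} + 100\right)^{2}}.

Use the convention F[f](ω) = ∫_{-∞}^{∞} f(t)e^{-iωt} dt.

F(ω) = \frac{\pi \left(1 - 10 \left|{\omega}\right|\right) e^{- 10 \left|{\omega}\right|}}{4}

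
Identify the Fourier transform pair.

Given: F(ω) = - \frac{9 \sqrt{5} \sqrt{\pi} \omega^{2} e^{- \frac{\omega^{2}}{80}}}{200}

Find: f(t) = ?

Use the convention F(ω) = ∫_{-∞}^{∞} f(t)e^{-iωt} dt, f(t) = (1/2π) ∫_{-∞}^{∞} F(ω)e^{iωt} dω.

f(t) = 9 \left(80 t^{2} - 2\right) e^{- 20 t^{2}}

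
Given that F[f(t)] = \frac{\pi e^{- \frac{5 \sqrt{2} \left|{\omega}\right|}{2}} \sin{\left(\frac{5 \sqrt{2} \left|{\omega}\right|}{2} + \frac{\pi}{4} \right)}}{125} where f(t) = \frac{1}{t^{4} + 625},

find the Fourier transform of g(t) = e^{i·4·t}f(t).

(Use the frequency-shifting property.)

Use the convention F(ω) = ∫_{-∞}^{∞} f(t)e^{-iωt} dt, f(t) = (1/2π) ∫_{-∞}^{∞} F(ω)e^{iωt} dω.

F[g](ω) = \frac{\pi e^{- \frac{5 \sqrt{2} \left|{\omega - 4}\right|}{2}} \sin{\left(\frac{5 \sqrt{2} \left|{\omega - 4}\right|}{2} + \frac{\pi}{4} \right)}}{125}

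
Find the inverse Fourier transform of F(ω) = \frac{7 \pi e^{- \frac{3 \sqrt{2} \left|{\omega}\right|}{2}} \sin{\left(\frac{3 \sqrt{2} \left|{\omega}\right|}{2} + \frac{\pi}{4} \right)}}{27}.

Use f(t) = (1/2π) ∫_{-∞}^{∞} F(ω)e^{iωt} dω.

f(t) = \frac{7}{t^{4} + 81}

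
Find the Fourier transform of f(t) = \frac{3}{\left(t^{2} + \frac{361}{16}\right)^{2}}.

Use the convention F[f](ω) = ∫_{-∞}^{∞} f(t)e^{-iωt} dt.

F(ω) = \frac{24 \pi \left(19 \left|{\omega}\right| + 4\right) e^{- \frac{19 \left|{\omega}\right|}{4}}}{6859}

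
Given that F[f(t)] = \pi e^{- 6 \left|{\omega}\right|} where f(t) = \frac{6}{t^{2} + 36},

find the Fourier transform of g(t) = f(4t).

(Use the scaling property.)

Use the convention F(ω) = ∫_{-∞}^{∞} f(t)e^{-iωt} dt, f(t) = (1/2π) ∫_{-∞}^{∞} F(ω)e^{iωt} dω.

F[g](ω) = \frac{\pi e^{- \frac{3 \left|{\omega}\right|}{2}}}{4}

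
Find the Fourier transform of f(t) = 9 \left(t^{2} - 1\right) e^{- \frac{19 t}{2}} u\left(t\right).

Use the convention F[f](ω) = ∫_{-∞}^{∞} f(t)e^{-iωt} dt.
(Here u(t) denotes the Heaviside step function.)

F(ω) = \frac{18 \left(16 i \omega - \left(2 i \omega + 19\right)^{3} + 152\right)}{\left(2 i \omega + 19\right)^{4}}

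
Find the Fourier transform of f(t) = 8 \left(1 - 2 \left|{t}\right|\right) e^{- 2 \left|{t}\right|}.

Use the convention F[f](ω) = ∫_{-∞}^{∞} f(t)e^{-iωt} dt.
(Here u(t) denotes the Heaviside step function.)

F(ω) = \frac{64 \omega^{2}}{\left(\omega^{2} + 4\right)^{2}}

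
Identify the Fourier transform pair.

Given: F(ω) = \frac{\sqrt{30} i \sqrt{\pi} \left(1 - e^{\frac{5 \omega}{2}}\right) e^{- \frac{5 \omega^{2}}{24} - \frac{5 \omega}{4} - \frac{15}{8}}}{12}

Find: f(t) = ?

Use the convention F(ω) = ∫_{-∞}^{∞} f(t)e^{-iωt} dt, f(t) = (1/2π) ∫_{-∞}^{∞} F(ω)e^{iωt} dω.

f(t) = e^{- \frac{6 t^{2}}{5}} \sin{\left(3 t \right)}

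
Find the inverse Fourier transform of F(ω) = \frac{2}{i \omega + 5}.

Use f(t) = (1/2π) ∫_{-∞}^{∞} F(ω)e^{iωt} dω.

f(t) = 2 e^{- 5 t} u\left(t\right)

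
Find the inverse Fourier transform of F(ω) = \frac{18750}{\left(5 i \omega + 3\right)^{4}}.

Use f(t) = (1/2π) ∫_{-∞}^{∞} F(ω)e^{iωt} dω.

f(t) = 5 t^{3} e^{- \frac{3 t}{5}} u\left(t\right)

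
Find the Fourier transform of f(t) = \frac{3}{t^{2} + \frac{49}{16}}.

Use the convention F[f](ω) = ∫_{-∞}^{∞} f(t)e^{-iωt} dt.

F(ω) = \frac{12 \pi e^{- \frac{7 \left|{\omega}\right|}{4}}}{7}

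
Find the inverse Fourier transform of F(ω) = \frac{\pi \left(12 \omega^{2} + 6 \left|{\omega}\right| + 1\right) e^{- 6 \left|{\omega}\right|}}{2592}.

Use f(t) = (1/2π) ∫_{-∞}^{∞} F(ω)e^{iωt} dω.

f(t) = \frac{8}{\left(t^{2} + 36\right)^{3}}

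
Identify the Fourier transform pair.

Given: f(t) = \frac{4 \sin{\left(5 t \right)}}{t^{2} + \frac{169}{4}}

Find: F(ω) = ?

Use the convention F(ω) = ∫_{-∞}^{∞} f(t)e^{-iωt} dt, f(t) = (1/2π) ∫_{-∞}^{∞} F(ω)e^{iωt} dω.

F(ω) = \frac{4 i \pi e^{- \frac{13 \left|{\omega + 5}\right|}{2}}}{13} - \frac{4 i \pi e^{- \frac{13 \left|{\omega - 5}\right|}{2}}}{13}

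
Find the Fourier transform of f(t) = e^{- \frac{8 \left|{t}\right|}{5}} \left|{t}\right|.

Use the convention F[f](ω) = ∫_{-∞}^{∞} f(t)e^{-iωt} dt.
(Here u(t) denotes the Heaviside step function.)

F(ω) = \frac{50 \left(64 - 25 \omega^{2}\right)}{\left(25 \omega^{2} + 64\right)^{2}}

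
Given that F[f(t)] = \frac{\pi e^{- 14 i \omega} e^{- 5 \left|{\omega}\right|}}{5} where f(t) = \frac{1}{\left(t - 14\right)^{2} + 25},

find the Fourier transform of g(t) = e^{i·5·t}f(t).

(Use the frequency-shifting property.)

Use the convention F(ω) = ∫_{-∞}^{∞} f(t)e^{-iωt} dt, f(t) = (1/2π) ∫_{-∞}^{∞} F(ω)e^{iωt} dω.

F[g](ω) = \frac{\pi e^{- 14 i \left(\omega - 5\right) - 5 \left|{\omega - 5}\right|}}{5}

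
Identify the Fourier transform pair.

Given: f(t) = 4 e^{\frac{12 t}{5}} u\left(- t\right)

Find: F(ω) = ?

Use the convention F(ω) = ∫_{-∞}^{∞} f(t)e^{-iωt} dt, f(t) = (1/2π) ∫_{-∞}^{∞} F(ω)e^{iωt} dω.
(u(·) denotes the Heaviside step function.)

F(ω) = - \frac{20}{5 i \omega - 12}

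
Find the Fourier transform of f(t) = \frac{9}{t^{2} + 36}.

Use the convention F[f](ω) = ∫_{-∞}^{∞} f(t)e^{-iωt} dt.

F(ω) = \frac{3 \pi e^{- 6 \left|{\omega}\right|}}{2}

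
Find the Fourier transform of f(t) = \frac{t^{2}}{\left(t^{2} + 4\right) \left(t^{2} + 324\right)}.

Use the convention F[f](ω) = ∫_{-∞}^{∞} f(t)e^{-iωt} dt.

F(ω) = \frac{\pi \left(9 - e^{16 \left|{\omega}\right|}\right) e^{- 18 \left|{\omega}\right|}}{160}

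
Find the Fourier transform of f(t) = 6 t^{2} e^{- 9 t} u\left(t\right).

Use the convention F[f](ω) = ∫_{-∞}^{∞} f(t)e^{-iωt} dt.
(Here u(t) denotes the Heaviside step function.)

F(ω) = \frac{12}{\left(i \omega + 9\right)^{3}}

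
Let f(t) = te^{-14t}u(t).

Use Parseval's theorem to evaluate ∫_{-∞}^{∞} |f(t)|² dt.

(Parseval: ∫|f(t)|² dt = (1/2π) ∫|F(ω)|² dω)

∫|f(t)|² dt = \frac{1}{10976}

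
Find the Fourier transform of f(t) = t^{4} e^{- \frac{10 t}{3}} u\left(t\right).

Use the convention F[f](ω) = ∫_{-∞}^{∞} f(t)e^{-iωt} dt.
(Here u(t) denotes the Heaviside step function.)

F(ω) = \frac{5832}{\left(3 i \omega + 10\right)^{5}}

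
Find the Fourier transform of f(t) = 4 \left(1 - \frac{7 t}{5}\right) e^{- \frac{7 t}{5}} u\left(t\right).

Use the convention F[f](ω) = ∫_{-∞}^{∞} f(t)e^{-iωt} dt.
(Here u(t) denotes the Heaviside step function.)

F(ω) = \frac{100 i \omega}{- 25 \omega^{2} + 70 i \omega + 49}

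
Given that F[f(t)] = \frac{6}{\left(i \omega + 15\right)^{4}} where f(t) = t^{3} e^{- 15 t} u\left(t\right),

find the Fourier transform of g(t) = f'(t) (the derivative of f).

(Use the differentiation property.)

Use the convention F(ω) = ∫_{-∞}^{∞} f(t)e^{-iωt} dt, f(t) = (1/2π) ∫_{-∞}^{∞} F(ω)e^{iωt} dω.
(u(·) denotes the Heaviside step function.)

F[g](ω) = \frac{6 i \omega}{\left(i \omega + 15\right)^{4}}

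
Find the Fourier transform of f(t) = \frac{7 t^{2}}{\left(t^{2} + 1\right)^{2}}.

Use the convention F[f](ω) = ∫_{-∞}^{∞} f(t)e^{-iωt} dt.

F(ω) = \frac{7 \pi \left(1 - \left|{\omega}\right|\right) e^{- \left|{\omega}\right|}}{2}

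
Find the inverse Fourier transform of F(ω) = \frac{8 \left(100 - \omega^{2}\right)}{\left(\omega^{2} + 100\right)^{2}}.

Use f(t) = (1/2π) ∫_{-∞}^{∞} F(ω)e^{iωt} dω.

f(t) = 4 e^{- 10 \left|{t}\right|} \left|{t}\right|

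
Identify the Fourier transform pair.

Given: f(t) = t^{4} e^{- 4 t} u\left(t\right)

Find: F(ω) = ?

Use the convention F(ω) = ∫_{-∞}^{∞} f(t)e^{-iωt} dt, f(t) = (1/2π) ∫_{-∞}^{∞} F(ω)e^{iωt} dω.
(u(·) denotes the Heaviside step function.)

F(ω) = \frac{24}{\left(i \omega + 4\right)^{5}}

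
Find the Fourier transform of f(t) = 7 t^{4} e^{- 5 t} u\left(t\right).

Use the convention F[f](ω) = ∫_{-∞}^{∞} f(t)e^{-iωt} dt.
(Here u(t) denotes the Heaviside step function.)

F(ω) = \frac{168}{\left(i \omega + 5\right)^{5}}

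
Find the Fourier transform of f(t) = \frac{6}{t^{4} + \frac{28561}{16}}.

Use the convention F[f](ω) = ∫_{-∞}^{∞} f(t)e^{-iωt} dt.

F(ω) = \frac{48 \pi e^{- \frac{13 \sqrt{2} \left|{\omega}\right|}{4}} \sin{\left(\frac{13 \sqrt{2} \left|{\omega}\right|}{4} + \frac{\pi}{4} \right)}}{2197}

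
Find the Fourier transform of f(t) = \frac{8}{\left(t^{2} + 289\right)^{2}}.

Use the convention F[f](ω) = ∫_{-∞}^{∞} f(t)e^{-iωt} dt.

F(ω) = \frac{4 \pi \left(17 \left|{\omega}\right| + 1\right) e^{- 17 \left|{\omega}\right|}}{4913}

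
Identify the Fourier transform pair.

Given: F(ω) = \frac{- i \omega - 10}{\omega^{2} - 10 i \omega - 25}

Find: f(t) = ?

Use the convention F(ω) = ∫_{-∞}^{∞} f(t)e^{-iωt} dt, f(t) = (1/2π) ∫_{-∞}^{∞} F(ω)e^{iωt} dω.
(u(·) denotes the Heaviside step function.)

f(t) = \left(5 t + 1\right) e^{- 5 t} u\left(t\right)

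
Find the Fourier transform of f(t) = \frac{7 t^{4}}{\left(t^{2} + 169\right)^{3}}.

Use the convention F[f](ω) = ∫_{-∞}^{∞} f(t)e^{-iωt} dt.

F(ω) = \frac{7 \pi \left(169 \omega^{2} - 65 \left|{\omega}\right| + 3\right) e^{- 13 \left|{\omega}\right|}}{104}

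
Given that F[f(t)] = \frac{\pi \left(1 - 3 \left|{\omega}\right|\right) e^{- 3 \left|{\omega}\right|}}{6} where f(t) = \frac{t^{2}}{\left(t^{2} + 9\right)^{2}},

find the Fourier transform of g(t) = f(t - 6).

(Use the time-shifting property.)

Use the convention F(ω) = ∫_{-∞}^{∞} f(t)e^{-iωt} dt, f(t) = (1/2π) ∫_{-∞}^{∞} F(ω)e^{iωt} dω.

F[g](ω) = \frac{\pi \left(1 - 3 \left|{\omega}\right|\right) e^{- 6 i \omega - 3 \left|{\omega}\right|}}{6}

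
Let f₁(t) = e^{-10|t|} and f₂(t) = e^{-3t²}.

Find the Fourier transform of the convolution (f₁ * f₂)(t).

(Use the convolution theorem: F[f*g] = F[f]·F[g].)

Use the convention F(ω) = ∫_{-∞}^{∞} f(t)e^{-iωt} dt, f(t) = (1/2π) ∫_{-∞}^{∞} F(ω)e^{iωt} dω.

F[f₁*f₂](ω) = \frac{20 \sqrt{3} \sqrt{\pi} e^{- \frac{\omega^{2}}{12}}}{3 \left(\omega^{2} + 100\right)}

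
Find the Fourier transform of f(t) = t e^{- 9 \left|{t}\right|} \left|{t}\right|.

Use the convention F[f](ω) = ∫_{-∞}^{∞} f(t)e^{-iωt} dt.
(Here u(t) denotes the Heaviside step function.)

F(ω) = \frac{4 i \omega \left(\omega^{2} - 243\right)}{\left(\omega^{2} + 81\right)^{3}}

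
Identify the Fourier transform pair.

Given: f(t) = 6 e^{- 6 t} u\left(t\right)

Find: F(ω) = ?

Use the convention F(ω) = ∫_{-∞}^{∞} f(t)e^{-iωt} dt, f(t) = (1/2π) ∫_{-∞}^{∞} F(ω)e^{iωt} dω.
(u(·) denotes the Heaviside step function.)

F(ω) = \frac{6}{i \omega + 6}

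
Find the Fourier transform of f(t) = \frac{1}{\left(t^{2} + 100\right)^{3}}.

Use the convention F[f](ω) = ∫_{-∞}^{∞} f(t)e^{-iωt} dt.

F(ω) = \frac{\pi \left(100 \omega^{2} + 30 \left|{\omega}\right| + 3\right) e^{- 10 \left|{\omega}\right|}}{800000}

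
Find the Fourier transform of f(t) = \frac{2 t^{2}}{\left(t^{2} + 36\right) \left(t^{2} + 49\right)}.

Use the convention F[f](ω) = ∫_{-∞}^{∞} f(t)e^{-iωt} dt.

F(ω) = \frac{2 \pi \left(7 - 6 e^{\left|{\omega}\right|}\right) e^{- 7 \left|{\omega}\right|}}{13}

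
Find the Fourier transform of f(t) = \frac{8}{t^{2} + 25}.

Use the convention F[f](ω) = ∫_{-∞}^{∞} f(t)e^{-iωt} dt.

F(ω) = \frac{8 \pi e^{- 5 \left|{\omega}\right|}}{5}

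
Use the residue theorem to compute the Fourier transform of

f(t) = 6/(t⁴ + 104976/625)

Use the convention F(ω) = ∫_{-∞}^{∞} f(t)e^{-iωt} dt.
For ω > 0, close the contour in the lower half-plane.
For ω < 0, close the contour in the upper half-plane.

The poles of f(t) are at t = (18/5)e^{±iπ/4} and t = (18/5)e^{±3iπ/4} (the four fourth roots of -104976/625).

Let g(z) = f(z)e^{-iωz}; for large |z| the factor e^{-iωz} decays in the lower half-plane when ω > 0 and in the upper half-plane when ω < 0.

Case ω > 0 (lower half-plane, clockwise contour ⇒ F(ω) = -2πi·ΣRes):
  Res_{z = - \frac{9 \sqrt{2}}{5} - \frac{9 \sqrt{2} i}{5}} g(z) = \frac{125 \sqrt{2} i \left(1 - i\right) e^{\frac{9 \sqrt{2} \omega \left(-1 + i\right)}{5}}}{7776}
  Res_{z = \frac{9 \sqrt{2}}{5} - \frac{9 \sqrt{2} i}{5}} g(z) = \frac{125 \sqrt{2} i \left(1 + i\right) e^{- \frac{9 \sqrt{2} \omega \left(1 + i\right)}{5}}}{7776}
  F(ω) = -2πi·ΣRes = \frac{125 \sqrt{2} \pi \left(1 - i\right) \left(e^{\frac{18 \sqrt{2} i \omega}{5}} + i\right) e^{- \frac{9 \sqrt{2} \omega \left(1 + i\right)}{5}}}{3888} = \frac{125 \pi e^{- \frac{9 \sqrt{2} \omega}{5}} \sin{\left(\frac{9 \sqrt{2} \omega}{5} + \frac{\pi}{4} \right)}}{972}

Case ω < 0 (upper half-plane, counterclockwise contour ⇒ F(ω) = +2πi·ΣRes):
  Res_{z = \frac{9 \sqrt{2}}{5} + \frac{9 \sqrt{2} i}{5}} g(z) = \frac{125 \sqrt{2} i \left(-1 + i\right) e^{\frac{9 \sqrt{2} \omega \left(1 - i\right)}{5}}}{7776}
  Res_{z = - \frac{9 \sqrt{2}}{5} + \frac{9 \sqrt{2} i}{5}} g(z) = \frac{125 \sqrt{2} \left(1 - i\right) e^{\frac{9 \sqrt{2} \omega \left(1 + i\right)}{5}}}{7776}
  F(ω) = 2πi·ΣRes = - \frac{125 \sqrt{2} i \pi \left(i \left(1 - i\right) e^{\frac{9 \sqrt{2} \omega \left(1 - i\right)}{5}} - \left(1 - i\right) e^{\frac{9 \sqrt{2} \omega \left(1 + i\right)}{5}}\right)}{3888} = \frac{125 \pi e^{\frac{9 \sqrt{2} \omega}{5}} \cos{\left(\frac{9 \sqrt{2} \omega}{5} + \frac{\pi}{4} \right)}}{972}

Both cases combine into a single formula in |ω|:

F(ω) = \frac{125 \pi e^{- \frac{9 \sqrt{2} \left|{\omega}\right|}{5}} \sin{\left(\frac{9 \sqrt{2} \left|{\omega}\right|}{5} + \frac{\pi}{4} \right)}}{972}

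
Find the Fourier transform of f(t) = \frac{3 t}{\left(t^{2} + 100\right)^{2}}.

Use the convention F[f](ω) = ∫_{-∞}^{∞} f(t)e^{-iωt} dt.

F(ω) = - \frac{3 i \pi \omega e^{- 10 \left|{\omega}\right|}}{20}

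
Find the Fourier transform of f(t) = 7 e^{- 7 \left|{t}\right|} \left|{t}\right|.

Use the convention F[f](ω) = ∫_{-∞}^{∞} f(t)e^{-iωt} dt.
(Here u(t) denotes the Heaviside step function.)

F(ω) = \frac{14 \left(49 - \omega^{2}\right)}{\left(\omega^{2} + 49\right)^{2}}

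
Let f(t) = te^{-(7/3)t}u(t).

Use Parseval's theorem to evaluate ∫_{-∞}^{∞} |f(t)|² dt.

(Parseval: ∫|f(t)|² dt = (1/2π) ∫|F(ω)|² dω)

∫|f(t)|² dt = \frac{27}{1372}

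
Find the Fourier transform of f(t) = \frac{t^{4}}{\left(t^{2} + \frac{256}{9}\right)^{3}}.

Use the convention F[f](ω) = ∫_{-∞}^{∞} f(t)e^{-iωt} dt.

F(ω) = \frac{\pi \left(256 \omega^{2} - 240 \left|{\omega}\right| + 27\right) e^{- \frac{16 \left|{\omega}\right|}{3}}}{384}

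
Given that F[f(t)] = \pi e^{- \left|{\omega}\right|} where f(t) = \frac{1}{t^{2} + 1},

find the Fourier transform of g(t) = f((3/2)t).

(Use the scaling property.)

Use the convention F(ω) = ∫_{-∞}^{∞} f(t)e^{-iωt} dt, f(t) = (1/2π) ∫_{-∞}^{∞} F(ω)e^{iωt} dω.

F[g](ω) = \frac{2 \pi e^{- \frac{2 \left|{\omega}\right|}{3}}}{3}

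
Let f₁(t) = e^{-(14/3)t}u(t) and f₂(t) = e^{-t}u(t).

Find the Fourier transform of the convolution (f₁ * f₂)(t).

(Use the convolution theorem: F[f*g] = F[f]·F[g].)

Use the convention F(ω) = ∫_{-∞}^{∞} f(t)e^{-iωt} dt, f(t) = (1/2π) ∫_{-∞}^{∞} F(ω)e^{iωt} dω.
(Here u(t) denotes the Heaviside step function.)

F[f₁*f₂](ω) = \frac{3}{\left(i \omega + 1\right) \left(3 i \omega + 14\right)}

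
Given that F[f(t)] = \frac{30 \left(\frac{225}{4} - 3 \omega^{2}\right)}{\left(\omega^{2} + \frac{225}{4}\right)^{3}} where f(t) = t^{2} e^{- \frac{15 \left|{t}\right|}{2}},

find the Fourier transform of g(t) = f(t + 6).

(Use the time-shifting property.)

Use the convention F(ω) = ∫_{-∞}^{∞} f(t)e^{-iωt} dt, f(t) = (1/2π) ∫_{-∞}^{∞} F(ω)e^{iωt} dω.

F[g](ω) = \frac{\left(108000 - 5760 \omega^{2}\right) e^{6 i \omega}}{\left(4 \omega^{2} + 225\right)^{3}}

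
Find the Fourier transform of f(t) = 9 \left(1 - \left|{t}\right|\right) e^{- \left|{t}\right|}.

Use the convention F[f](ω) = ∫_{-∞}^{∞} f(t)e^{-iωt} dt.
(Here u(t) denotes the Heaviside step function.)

F(ω) = \frac{36 \omega^{2}}{\left(\omega^{2} + 1\right)^{2}}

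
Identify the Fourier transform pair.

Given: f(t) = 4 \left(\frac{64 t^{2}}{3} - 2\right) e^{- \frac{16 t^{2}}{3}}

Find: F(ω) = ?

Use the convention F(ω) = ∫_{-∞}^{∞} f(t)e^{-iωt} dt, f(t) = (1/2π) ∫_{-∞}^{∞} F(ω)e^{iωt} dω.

F(ω) = - \frac{3 \sqrt{3} \sqrt{\pi} \omega^{2} e^{- \frac{3 \omega^{2}}{64}}}{16}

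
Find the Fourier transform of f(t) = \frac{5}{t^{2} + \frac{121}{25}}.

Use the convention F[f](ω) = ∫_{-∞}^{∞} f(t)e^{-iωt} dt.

F(ω) = \frac{25 \pi e^{- \frac{11 \left|{\omega}\right|}{5}}}{11}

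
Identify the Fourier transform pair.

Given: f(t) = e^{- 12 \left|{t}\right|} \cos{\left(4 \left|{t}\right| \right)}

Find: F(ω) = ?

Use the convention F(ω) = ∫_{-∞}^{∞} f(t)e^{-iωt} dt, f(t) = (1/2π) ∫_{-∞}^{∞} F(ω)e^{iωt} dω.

F(ω) = \frac{24 \left(\omega^{2} + 160\right)}{\omega^{4} + 256 \omega^{2} + 25600}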